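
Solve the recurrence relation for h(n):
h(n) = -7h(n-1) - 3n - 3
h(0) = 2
First-order linear with linear forcing.
Homogeneous solution: h_h(n) = A·(-7)^n.
Try particular h_p(n) = pn + q. Substituting:
  pn + q = -7(p(n-1) + q) - 3n - 3.
Matching the n-coefficient: p = -7p - 3 ⇒ p = - \frac{3}{8}.
Matching constants: q = 7p - 7q - 3 ⇒ q = - \frac{45}{64}.
General: h(n) = A·(-7)^n - \frac{3 n}{8} - \frac{45}{64}.
Apply h(0) = 2: A - \frac{45}{64} = 2 ⇒ A = \frac{173}{64}.
So h(n) = \frac{173 \left(-7\right)^{n}}{64} - \frac{3 n}{8} - \frac{45}{64}.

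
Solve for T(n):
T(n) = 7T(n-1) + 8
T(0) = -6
First-order linear non-homogeneous.
Homogeneous solution: T_h(n) = A·(7)^n.
Try constant particular solution T_p = K: K = 7K + 8 ⇒ K = - \frac{4}{3}.
General: T(n) = A·(7)^n - \frac{4}{3}.
Apply T(0) = -6: A - \frac{4}{3} = -6 ⇒ A = - \frac{14}{3}.
So T(n) = - \frac{14 \cdot 7^{n}}{3} - \frac{4}{3}.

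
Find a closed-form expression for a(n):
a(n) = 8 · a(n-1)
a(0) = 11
Pure geometric recurrence with ratio 8.
By induction a(n) = a(0) · (8)^n = 11 \cdot 8^{n}.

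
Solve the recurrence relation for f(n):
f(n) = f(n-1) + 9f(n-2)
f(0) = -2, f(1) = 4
Characteristic equation: x² - x - 9 = 0.
Discriminant Δ = (1)² + 4·(9) = 37.
Roots r₁,₂ = (1 ± √37)/2, so r₁ = \frac{1}{2} + \frac{\sqrt{37}}{2}, r₂ = \frac{1}{2} - \frac{\sqrt{37}}{2}.
General solution: f(n) = A·r₁^n + B·r₂^n.
From the initial conditions, A + B = -2 and r₁A + r₂B = 4.
Since r₁ - r₂ = √37: A = (4 - (-2)r₂)/√37 = -1 + \frac{5 \sqrt{37}}{37}, and B = -2 - A = -1 - \frac{5 \sqrt{37}}{37}.
So f(n) = \left(-1 + \frac{5 \sqrt{37}}{37}\right)\left(\frac{1}{2} + \frac{\sqrt{37}}{2}\right)^n + \left(-1 - \frac{5 \sqrt{37}}{37}\right)\left(\frac{1}{2} - \frac{\sqrt{37}}{2}\right)^n.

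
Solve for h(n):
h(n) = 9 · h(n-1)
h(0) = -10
Pure geometric recurrence with ratio 9.
By induction h(n) = h(0) · (9)^n = - 10 \cdot 9^{n}.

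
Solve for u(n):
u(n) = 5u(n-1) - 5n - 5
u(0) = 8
First-order linear with linear forcing.
Homogeneous solution: u_h(n) = A·(5)^n.
Try particular u_p(n) = pn + q. Substituting:
  pn + q = 5(p(n-1) + q) - 5n - 5.
Matching the n-coefficient: p = 5p - 5 ⇒ p = \frac{5}{4}.
Matching constants: q = -5p + 5q - 5 ⇒ q = \frac{45}{16}.
General: u(n) = A·(5)^n + \frac{5 n}{4} + \frac{45}{16}.
Apply u(0) = 8: A + \frac{45}{16} = 8 ⇒ A = \frac{83}{16}.
So u(n) = \frac{83 \cdot 5^{n}}{16} + \frac{5 n}{4} + \frac{45}{16}.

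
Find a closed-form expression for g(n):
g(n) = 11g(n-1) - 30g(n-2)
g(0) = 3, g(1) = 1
Characteristic equation: x² - 11x + 30 = 0, which factors as (x - (5))(x - (6)) = 0.
Roots r₁ = 5, r₂ = 6 (distinct).
General solution: g(n) = A·(5)^n + B·(6)^n.
From g(0) = 3: A + B = 3.
From g(1) = 1: 5A + 6B = 1.
Solving: A = 17, B = -14.
So g(n) = 17 \cdot 5^{n} - 14 \cdot 6^{n}.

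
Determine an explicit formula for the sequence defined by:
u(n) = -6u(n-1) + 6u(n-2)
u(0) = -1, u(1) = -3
Characteristic equation: x² + 6x - 6 = 0.
Discriminant Δ = (-6)² + 4·(6) = 60.
Roots r₁,₂ = (-6 ± √60)/2, so r₁ = -3 + \sqrt{15}, r₂ = - \sqrt{15} - 3.
General solution: u(n) = A·r₁^n + B·r₂^n.
From the initial conditions, A + B = -1 and r₁A + r₂B = -3.
Since r₁ - r₂ = √60: A = (-3 - (-1)r₂)/√60 = - \frac{\sqrt{15}}{5} - \frac{1}{2}, and B = -1 - A = - \frac{1}{2} + \frac{\sqrt{15}}{5}.
So u(n) = \left(- \frac{\sqrt{15}}{5} - \frac{1}{2}\right)\left(-3 + \sqrt{15}\right)^n + \left(- \frac{1}{2} + \frac{\sqrt{15}}{5}\right)\left(- \sqrt{15} - 3\right)^n.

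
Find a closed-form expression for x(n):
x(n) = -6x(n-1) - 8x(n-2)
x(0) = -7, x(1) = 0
Characteristic equation: x² + 6x + 8 = 0, which factors as (x - (-4))(x - (-2)) = 0.
Roots r₁ = -4, r₂ = -2 (distinct).
General solution: x(n) = A·(-4)^n + B·(-2)^n.
From x(0) = -7: A + B = -7.
From x(1) = 0: -4A - 2B = 0.
Solving: A = 7, B = -14.
So x(n) = - 14 \left(-2\right)^{n} + 7 \left(-4\right)^{n}.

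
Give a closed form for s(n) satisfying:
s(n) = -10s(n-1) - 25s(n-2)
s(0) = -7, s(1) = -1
Characteristic equation: x² + 10x + 25 = 0, which is (x - (-5))².
Repeated root r = -5.
General solution: s(n) = (A + Bn)·(-5)^n.
From s(0) = -7: A = -7.
From s(1) = -1: (A + B)·(-5) = -1 ⇒ B = \frac{36}{5}.
So s(n) = \left(\frac{36 n}{5} - 7\right) \cdot (-5)^n.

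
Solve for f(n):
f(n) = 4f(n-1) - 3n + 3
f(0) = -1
First-order linear with linear forcing.
Homogeneous solution: f_h(n) = A·(4)^n.
Try particular f_p(n) = pn + q. Substituting:
  pn + q = 4(p(n-1) + q) - 3n + 3.
Matching the n-coefficient: p = 4p - 3 ⇒ p = 1.
Matching constants: q = -4p + 4q + 3 ⇒ q = \frac{1}{3}.
General: f(n) = A·(4)^n + n + \frac{1}{3}.
Apply f(0) = -1: A + \frac{1}{3} = -1 ⇒ A = - \frac{4}{3}.
So f(n) = - \frac{4 \cdot 4^{n}}{3} + n + \frac{1}{3}.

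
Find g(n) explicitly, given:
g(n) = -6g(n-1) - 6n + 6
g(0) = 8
First-order linear with linear forcing.
Homogeneous solution: g_h(n) = A·(-6)^n.
Try particular g_p(n) = pn + q. Substituting:
  pn + q = -6(p(n-1) + q) - 6n + 6.
Matching the n-coefficient: p = -6p - 6 ⇒ p = - \frac{6}{7}.
Matching constants: q = 6p - 6q + 6 ⇒ q = \frac{6}{49}.
General: g(n) = A·(-6)^n - \frac{6 n}{7} + \frac{6}{49}.
Apply g(0) = 8: A + \frac{6}{49} = 8 ⇒ A = \frac{386}{49}.
So g(n) = \frac{386 \left(-6\right)^{n}}{49} - \frac{6 n}{7} + \frac{6}{49}.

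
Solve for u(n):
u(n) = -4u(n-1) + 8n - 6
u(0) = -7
First-order linear with linear forcing.
Homogeneous solution: u_h(n) = A·(-4)^n.
Try particular u_p(n) = pn + q. Substituting:
  pn + q = -4(p(n-1) + q) + 8n - 6.
Matching the n-coefficient: p = -4p + 8 ⇒ p = \frac{8}{5}.
Matching constants: q = 4p - 4q - 6 ⇒ q = \frac{2}{25}.
General: u(n) = A·(-4)^n + \frac{8 n}{5} + \frac{2}{25}.
Apply u(0) = -7: A + \frac{2}{25} = -7 ⇒ A = - \frac{177}{25}.
So u(n) = - \frac{177 \left(-4\right)^{n}}{25} + \frac{8 n}{5} + \frac{2}{25}.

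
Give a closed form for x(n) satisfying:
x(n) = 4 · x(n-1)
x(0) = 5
Pure geometric recurrence with ratio 4.
By induction x(n) = x(0) · (4)^n = 5 \cdot 4^{n}.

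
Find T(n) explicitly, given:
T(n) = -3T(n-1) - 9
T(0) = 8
First-order linear non-homogeneous.
Homogeneous solution: T_h(n) = A·(-3)^n.
Try constant particular solution T_p = K: K = -3K - 9 ⇒ K = - \frac{9}{4}.
General: T(n) = A·(-3)^n - \frac{9}{4}.
Apply T(0) = 8: A - \frac{9}{4} = 8 ⇒ A = \frac{41}{4}.
So T(n) = \frac{41 \left(-3\right)^{n}}{4} - \frac{9}{4}.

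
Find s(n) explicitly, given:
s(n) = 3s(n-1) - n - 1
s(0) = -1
First-order linear with linear forcing.
Homogeneous solution: s_h(n) = A·(3)^n.
Try particular s_p(n) = pn + q. Substituting:
  pn + q = 3(p(n-1) + q) - n - 1.
Matching the n-coefficient: p = 3p - 1 ⇒ p = \frac{1}{2}.
Matching constants: q = -3p + 3q - 1 ⇒ q = \frac{5}{4}.
General: s(n) = A·(3)^n + \frac{n}{2} + \frac{5}{4}.
Apply s(0) = -1: A + \frac{5}{4} = -1 ⇒ A = - \frac{9}{4}.
So s(n) = - \frac{9 \cdot 3^{n}}{4} + \frac{n}{2} + \frac{5}{4}.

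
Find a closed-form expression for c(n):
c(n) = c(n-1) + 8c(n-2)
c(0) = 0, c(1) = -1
Characteristic equation: x² - x - 8 = 0.
Discriminant Δ = (1)² + 4·(8) = 33.
Roots r₁,₂ = (1 ± √33)/2, so r₁ = \frac{1}{2} + \frac{\sqrt{33}}{2}, r₂ = \frac{1}{2} - \frac{\sqrt{33}}{2}.
General solution: c(n) = A·r₁^n + B·r₂^n.
From the initial conditions, A + B = 0 and r₁A + r₂B = -1.
Since r₁ - r₂ = √33: A = (-1 - (0)r₂)/√33 = - \frac{\sqrt{33}}{33}, and B = 0 - A = \frac{\sqrt{33}}{33}.
So c(n) = \left(- \frac{\sqrt{33}}{33}\right)\left(\frac{1}{2} + \frac{\sqrt{33}}{2}\right)^n + \left(\frac{\sqrt{33}}{33}\right)\left(\frac{1}{2} - \frac{\sqrt{33}}{2}\right)^n.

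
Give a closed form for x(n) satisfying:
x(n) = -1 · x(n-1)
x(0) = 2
Pure geometric recurrence with ratio -1.
By induction x(n) = x(0) · (-1)^n = 2 \left(-1\right)^{n}.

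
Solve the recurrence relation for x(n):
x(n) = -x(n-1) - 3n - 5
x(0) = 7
First-order linear with linear forcing.
Homogeneous solution: x_h(n) = A·(-1)^n.
Try particular x_p(n) = pn + q. Substituting:
  pn + q = -(p(n-1) + q) - 3n - 5.
Matching the n-coefficient: p = -p - 3 ⇒ p = - \frac{3}{2}.
Matching constants: q = p - q - 5 ⇒ q = - \frac{13}{4}.
General: x(n) = A·(-1)^n - \frac{3 n}{2} - \frac{13}{4}.
Apply x(0) = 7: A - \frac{13}{4} = 7 ⇒ A = \frac{41}{4}.
So x(n) = \frac{41 \left(-1\right)^{n}}{4} - \frac{3 n}{2} - \frac{13}{4}.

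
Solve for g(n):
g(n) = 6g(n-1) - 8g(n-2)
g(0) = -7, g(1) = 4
Characteristic equation: x² - 6x + 8 = 0, which factors as (x - (2))(x - (4)) = 0.
Roots r₁ = 2, r₂ = 4 (distinct).
General solution: g(n) = A·(2)^n + B·(4)^n.
From g(0) = -7: A + B = -7.
From g(1) = 4: 2A + 4B = 4.
Solving: A = -16, B = 9.
So g(n) = - 16 \cdot 2^{n} + 9 \cdot 4^{n}.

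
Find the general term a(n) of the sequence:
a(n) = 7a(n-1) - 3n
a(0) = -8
First-order linear with linear forcing.
Homogeneous solution: a_h(n) = A·(7)^n.
Try particular a_p(n) = pn + q. Substituting:
  pn + q = 7(p(n-1) + q) - 3n.
Matching the n-coefficient: p = 7p - 3 ⇒ p = \frac{1}{2}.
Matching constants: q = -7p + 7q ⇒ q = \frac{7}{12}.
General: a(n) = A·(7)^n + \frac{n}{2} + \frac{7}{12}.
Apply a(0) = -8: A + \frac{7}{12} = -8 ⇒ A = - \frac{103}{12}.
So a(n) = - \frac{103 \cdot 7^{n}}{12} + \frac{n}{2} + \frac{7}{12}.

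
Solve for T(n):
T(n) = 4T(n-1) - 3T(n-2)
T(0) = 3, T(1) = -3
Characteristic equation: x² - 4x + 3 = 0, which factors as (x - (3))(x - (1)) = 0.
Roots r₁ = 3, r₂ = 1 (distinct).
General solution: T(n) = A·(3)^n + B·(1)^n.
From T(0) = 3: A + B = 3.
From T(1) = -3: 3A + B = -3.
Solving: A = -3, B = 6.
So T(n) = 6 - 3 \cdot 3^{n}.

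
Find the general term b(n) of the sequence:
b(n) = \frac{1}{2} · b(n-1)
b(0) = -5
Pure geometric recurrence with ratio \frac{1}{2}.
By induction b(n) = b(0) · (\frac{1}{2})^n = - 5 \cdot 2^{- n}.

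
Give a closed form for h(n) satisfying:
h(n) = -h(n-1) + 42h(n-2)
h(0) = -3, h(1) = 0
Characteristic equation: x² + x - 42 = 0, which factors as (x - (6))(x - (-7)) = 0.
Roots r₁ = 6, r₂ = -7 (distinct).
General solution: h(n) = A·(6)^n + B·(-7)^n.
From h(0) = -3: A + B = -3.
From h(1) = 0: 6A - 7B = 0.
Solving: A = - \frac{21}{13}, B = - \frac{18}{13}.
So h(n) = - \frac{18 \left(-7\right)^{n}}{13} - \frac{21 \cdot 6^{n}}{13}.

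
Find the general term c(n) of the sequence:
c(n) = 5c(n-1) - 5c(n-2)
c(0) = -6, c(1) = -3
Characteristic equation: x² - 5x + 5 = 0.
Discriminant Δ = (5)² + 4·(-5) = 5.
Roots r₁,₂ = (5 ± √5)/2, so r₁ = \frac{\sqrt{5}}{2} + \frac{5}{2}, r₂ = \frac{5}{2} - \frac{\sqrt{5}}{2}.
General solution: c(n) = A·r₁^n + B·r₂^n.
From the initial conditions, A + B = -6 and r₁A + r₂B = -3.
Since r₁ - r₂ = √5: A = (-3 - (-6)r₂)/√5 = -3 + \frac{12 \sqrt{5}}{5}, and B = -6 - A = - \frac{12 \sqrt{5}}{5} - 3.
So c(n) = \left(-3 + \frac{12 \sqrt{5}}{5}\right)\left(\frac{\sqrt{5}}{2} + \frac{5}{2}\right)^n + \left(- \frac{12 \sqrt{5}}{5} - 3\right)\left(\frac{5}{2} - \frac{\sqrt{5}}{2}\right)^n.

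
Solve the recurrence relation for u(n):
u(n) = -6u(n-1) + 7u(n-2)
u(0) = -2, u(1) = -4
Characteristic equation: x² + 6x - 7 = 0, which factors as (x - (-7))(x - (1)) = 0.
Roots r₁ = -7, r₂ = 1 (distinct).
General solution: u(n) = A·(-7)^n + B·(1)^n.
From u(0) = -2: A + B = -2.
From u(1) = -4: -7A + B = -4.
Solving: A = \frac{1}{4}, B = - \frac{9}{4}.
So u(n) = \frac{\left(-7\right)^{n}}{4} - \frac{9}{4}.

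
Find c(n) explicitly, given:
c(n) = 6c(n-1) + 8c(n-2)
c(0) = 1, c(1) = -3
Characteristic equation: x² - 6x - 8 = 0.
Discriminant Δ = (6)² + 4·(8) = 68.
Roots r₁,₂ = (6 ± √68)/2, so r₁ = 3 + \sqrt{17}, r₂ = 3 - \sqrt{17}.
General solution: c(n) = A·r₁^n + B·r₂^n.
From the initial conditions, A + B = 1 and r₁A + r₂B = -3.
Since r₁ - r₂ = √68: A = (-3 - (1)r₂)/√68 = \frac{1}{2} - \frac{3 \sqrt{17}}{17}, and B = 1 - A = \frac{1}{2} + \frac{3 \sqrt{17}}{17}.
So c(n) = \left(\frac{1}{2} - \frac{3 \sqrt{17}}{17}\right)\left(3 + \sqrt{17}\right)^n + \left(\frac{1}{2} + \frac{3 \sqrt{17}}{17}\right)\left(3 - \sqrt{17}\right)^n.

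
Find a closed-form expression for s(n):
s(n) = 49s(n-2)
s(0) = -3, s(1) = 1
Characteristic equation: x² - 49 = 0, which factors as (x - (7))(x - (-7)) = 0.
Roots r₁ = 7, r₂ = -7 (distinct).
General solution: s(n) = A·(7)^n + B·(-7)^n.
From s(0) = -3: A + B = -3.
From s(1) = 1: 7A - 7B = 1.
Solving: A = - \frac{10}{7}, B = - \frac{11}{7}.
So s(n) = - \frac{11 \left(-7\right)^{n}}{7} - \frac{10 \cdot 7^{n}}{7}.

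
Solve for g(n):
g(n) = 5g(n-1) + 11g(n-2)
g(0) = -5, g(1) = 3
Characteristic equation: x² - 5x - 11 = 0.
Discriminant Δ = (5)² + 4·(11) = 69.
Roots r₁,₂ = (5 ± √69)/2, so r₁ = \frac{5}{2} + \frac{\sqrt{69}}{2}, r₂ = \frac{5}{2} - \frac{\sqrt{69}}{2}.
General solution: g(n) = A·r₁^n + B·r₂^n.
From the initial conditions, A + B = -5 and r₁A + r₂B = 3.
Since r₁ - r₂ = √69: A = (3 - (-5)r₂)/√69 = - \frac{5}{2} + \frac{31 \sqrt{69}}{138}, and B = -5 - A = - \frac{5}{2} - \frac{31 \sqrt{69}}{138}.
So g(n) = \left(- \frac{5}{2} + \frac{31 \sqrt{69}}{138}\right)\left(\frac{5}{2} + \frac{\sqrt{69}}{2}\right)^n + \left(- \frac{5}{2} - \frac{31 \sqrt{69}}{138}\right)\left(\frac{5}{2} - \frac{\sqrt{69}}{2}\right)^n.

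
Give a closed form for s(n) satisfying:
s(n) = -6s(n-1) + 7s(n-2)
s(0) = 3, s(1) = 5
Characteristic equation: x² + 6x - 7 = 0, which factors as (x - (-7))(x - (1)) = 0.
Roots r₁ = -7, r₂ = 1 (distinct).
General solution: s(n) = A·(-7)^n + B·(1)^n.
From s(0) = 3: A + B = 3.
From s(1) = 5: -7A + B = 5.
Solving: A = - \frac{1}{4}, B = \frac{13}{4}.
So s(n) = \frac{13}{4} - \frac{\left(-7\right)^{n}}{4}.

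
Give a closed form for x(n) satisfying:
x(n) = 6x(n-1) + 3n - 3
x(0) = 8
First-order linear with linear forcing.
Homogeneous solution: x_h(n) = A·(6)^n.
Try particular x_p(n) = pn + q. Substituting:
  pn + q = 6(p(n-1) + q) + 3n - 3.
Matching the n-coefficient: p = 6p + 3 ⇒ p = - \frac{3}{5}.
Matching constants: q = -6p + 6q - 3 ⇒ q = - \frac{3}{25}.
General: x(n) = A·(6)^n - \frac{3 n}{5} - \frac{3}{25}.
Apply x(0) = 8: A - \frac{3}{25} = 8 ⇒ A = \frac{203}{25}.
So x(n) = \frac{203 \cdot 6^{n}}{25} - \frac{3 n}{5} - \frac{3}{25}.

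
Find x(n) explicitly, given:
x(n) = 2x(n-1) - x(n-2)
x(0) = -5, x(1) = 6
Characteristic equation: x² - 2x + 1 = 0, which is (x - (1))².
Repeated root r = 1.
General solution: x(n) = (A + Bn)·(1)^n.
From x(0) = -5: A = -5.
From x(1) = 6: (A + B)·(1) = 6 ⇒ B = 11.
So x(n) = \left(11 n - 5\right) \cdot (1)^n.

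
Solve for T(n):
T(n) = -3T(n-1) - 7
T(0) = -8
First-order linear non-homogeneous.
Homogeneous solution: T_h(n) = A·(-3)^n.
Try constant particular solution T_p = K: K = -3K - 7 ⇒ K = - \frac{7}{4}.
General: T(n) = A·(-3)^n - \frac{7}{4}.
Apply T(0) = -8: A - \frac{7}{4} = -8 ⇒ A = - \frac{25}{4}.
So T(n) = - \frac{25 \left(-3\right)^{n}}{4} - \frac{7}{4}.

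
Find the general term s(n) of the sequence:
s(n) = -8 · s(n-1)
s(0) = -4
Pure geometric recurrence with ratio -8.
By induction s(n) = s(0) · (-8)^n = - 4 \left(-8\right)^{n}.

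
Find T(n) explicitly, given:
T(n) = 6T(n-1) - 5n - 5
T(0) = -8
First-order linear with linear forcing.
Homogeneous solution: T_h(n) = A·(6)^n.
Try particular T_p(n) = pn + q. Substituting:
  pn + q = 6(p(n-1) + q) - 5n - 5.
Matching the n-coefficient: p = 6p - 5 ⇒ p = 1.
Matching constants: q = -6p + 6q - 5 ⇒ q = \frac{11}{5}.
General: T(n) = A·(6)^n + n + \frac{11}{5}.
Apply T(0) = -8: A + \frac{11}{5} = -8 ⇒ A = - \frac{51}{5}.
So T(n) = - \frac{51 \cdot 6^{n}}{5} + n + \frac{11}{5}.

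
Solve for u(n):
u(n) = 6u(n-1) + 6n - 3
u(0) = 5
First-order linear with linear forcing.
Homogeneous solution: u_h(n) = A·(6)^n.
Try particular u_p(n) = pn + q. Substituting:
  pn + q = 6(p(n-1) + q) + 6n - 3.
Matching the n-coefficient: p = 6p + 6 ⇒ p = - \frac{6}{5}.
Matching constants: q = -6p + 6q - 3 ⇒ q = - \frac{21}{25}.
General: u(n) = A·(6)^n - \frac{6 n}{5} - \frac{21}{25}.
Apply u(0) = 5: A - \frac{21}{25} = 5 ⇒ A = \frac{146}{25}.
So u(n) = \frac{146 \cdot 6^{n}}{25} - \frac{6 n}{5} - \frac{21}{25}.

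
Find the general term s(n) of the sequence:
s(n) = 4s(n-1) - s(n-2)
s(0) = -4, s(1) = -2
Characteristic equation: x² - 4x + 1 = 0.
Discriminant Δ = (4)² + 4·(-1) = 12.
Roots r₁,₂ = (4 ± √12)/2, so r₁ = \sqrt{3} + 2, r₂ = 2 - \sqrt{3}.
General solution: s(n) = A·r₁^n + B·r₂^n.
From the initial conditions, A + B = -4 and r₁A + r₂B = -2.
Since r₁ - r₂ = √12: A = (-2 - (-4)r₂)/√12 = -2 + \sqrt{3}, and B = -4 - A = -2 - \sqrt{3}.
So s(n) = \left(-2 + \sqrt{3}\right)\left(\sqrt{3} + 2\right)^n + \left(-2 - \sqrt{3}\right)\left(2 - \sqrt{3}\right)^n.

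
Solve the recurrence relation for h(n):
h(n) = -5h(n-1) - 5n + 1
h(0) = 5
First-order linear with linear forcing.
Homogeneous solution: h_h(n) = A·(-5)^n.
Try particular h_p(n) = pn + q. Substituting:
  pn + q = -5(p(n-1) + q) - 5n + 1.
Matching the n-coefficient: p = -5p - 5 ⇒ p = - \frac{5}{6}.
Matching constants: q = 5p - 5q + 1 ⇒ q = - \frac{19}{36}.
General: h(n) = A·(-5)^n - \frac{5 n}{6} - \frac{19}{36}.
Apply h(0) = 5: A - \frac{19}{36} = 5 ⇒ A = \frac{199}{36}.
So h(n) = \frac{199 \left(-5\right)^{n}}{36} - \frac{5 n}{6} - \frac{19}{36}.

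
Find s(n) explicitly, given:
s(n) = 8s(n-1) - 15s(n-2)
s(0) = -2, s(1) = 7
Characteristic equation: x² - 8x + 15 = 0, which factors as (x - (5))(x - (3)) = 0.
Roots r₁ = 5, r₂ = 3 (distinct).
General solution: s(n) = A·(5)^n + B·(3)^n.
From s(0) = -2: A + B = -2.
From s(1) = 7: 5A + 3B = 7.
Solving: A = \frac{13}{2}, B = - \frac{17}{2}.
So s(n) = - \frac{17 \cdot 3^{n}}{2} + \frac{13 \cdot 5^{n}}{2}.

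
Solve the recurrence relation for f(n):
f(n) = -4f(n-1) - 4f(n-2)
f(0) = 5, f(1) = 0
Characteristic equation: x² + 4x + 4 = 0, which is (x - (-2))².
Repeated root r = -2.
General solution: f(n) = (A + Bn)·(-2)^n.
From f(0) = 5: A = 5.
From f(1) = 0: (A + B)·(-2) = 0 ⇒ B = -5.
So f(n) = \left(5 - 5 n\right) \cdot (-2)^n.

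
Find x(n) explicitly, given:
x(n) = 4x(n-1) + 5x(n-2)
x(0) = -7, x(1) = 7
Characteristic equation: x² - 4x - 5 = 0, which factors as (x - (5))(x - (-1)) = 0.
Roots r₁ = 5, r₂ = -1 (distinct).
General solution: x(n) = A·(5)^n + B·(-1)^n.
From x(0) = -7: A + B = -7.
From x(1) = 7: 5A - B = 7.
Solving: A = 0, B = -7.
So x(n) = - 7 \left(-1\right)^{n}.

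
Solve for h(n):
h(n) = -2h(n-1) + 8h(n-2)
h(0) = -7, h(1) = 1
Characteristic equation: x² + 2x - 8 = 0, which factors as (x - (-4))(x - (2)) = 0.
Roots r₁ = -4, r₂ = 2 (distinct).
General solution: h(n) = A·(-4)^n + B·(2)^n.
From h(0) = -7: A + B = -7.
From h(1) = 1: -4A + 2B = 1.
Solving: A = - \frac{5}{2}, B = - \frac{9}{2}.
So h(n) = - \frac{5 \left(-4\right)^{n}}{2} - \frac{9 \cdot 2^{n}}{2}.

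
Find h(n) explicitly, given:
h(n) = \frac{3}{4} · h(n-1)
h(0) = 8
Pure geometric recurrence with ratio \frac{3}{4}.
By induction h(n) = h(0) · (\frac{3}{4})^n = 8 \left(\frac{3}{4}\right)^{n}.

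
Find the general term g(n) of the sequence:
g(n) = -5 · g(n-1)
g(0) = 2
Pure geometric recurrence with ratio -5.
By induction g(n) = g(0) · (-5)^n = 2 \left(-5\right)^{n}.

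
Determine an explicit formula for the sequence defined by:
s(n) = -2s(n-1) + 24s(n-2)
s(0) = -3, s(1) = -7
Characteristic equation: x² + 2x - 24 = 0, which factors as (x - (-6))(x - (4)) = 0.
Roots r₁ = -6, r₂ = 4 (distinct).
General solution: s(n) = A·(-6)^n + B·(4)^n.
From s(0) = -3: A + B = -3.
From s(1) = -7: -6A + 4B = -7.
Solving: A = - \frac{1}{2}, B = - \frac{5}{2}.
So s(n) = - \frac{\left(-6\right)^{n}}{2} - \frac{5 \cdot 4^{n}}{2}.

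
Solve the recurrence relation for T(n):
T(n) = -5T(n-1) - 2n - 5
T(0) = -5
First-order linear with linear forcing.
Homogeneous solution: T_h(n) = A·(-5)^n.
Try particular T_p(n) = pn + q. Substituting:
  pn + q = -5(p(n-1) + q) - 2n - 5.
Matching the n-coefficient: p = -5p - 2 ⇒ p = - \frac{1}{3}.
Matching constants: q = 5p - 5q - 5 ⇒ q = - \frac{10}{9}.
General: T(n) = A·(-5)^n - \frac{n}{3} - \frac{10}{9}.
Apply T(0) = -5: A - \frac{10}{9} = -5 ⇒ A = - \frac{35}{9}.
So T(n) = - \frac{35 \left(-5\right)^{n}}{9} - \frac{n}{3} - \frac{10}{9}.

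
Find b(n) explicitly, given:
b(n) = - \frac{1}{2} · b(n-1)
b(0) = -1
Pure geometric recurrence with ratio - \frac{1}{2}.
By induction b(n) = b(0) · (- \frac{1}{2})^n = - \left(- \frac{1}{2}\right)^{n}.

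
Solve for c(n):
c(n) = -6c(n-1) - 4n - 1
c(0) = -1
First-order linear with linear forcing.
Homogeneous solution: c_h(n) = A·(-6)^n.
Try particular c_p(n) = pn + q. Substituting:
  pn + q = -6(p(n-1) + q) - 4n - 1.
Matching the n-coefficient: p = -6p - 4 ⇒ p = - \frac{4}{7}.
Matching constants: q = 6p - 6q - 1 ⇒ q = - \frac{31}{49}.
General: c(n) = A·(-6)^n - \frac{4 n}{7} - \frac{31}{49}.
Apply c(0) = -1: A - \frac{31}{49} = -1 ⇒ A = - \frac{18}{49}.
So c(n) = - \frac{18 \left(-6\right)^{n}}{49} - \frac{4 n}{7} - \frac{31}{49}.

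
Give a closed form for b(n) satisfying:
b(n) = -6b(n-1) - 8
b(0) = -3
First-order linear non-homogeneous.
Homogeneous solution: b_h(n) = A·(-6)^n.
Try constant particular solution b_p = K: K = -6K - 8 ⇒ K = - \frac{8}{7}.
General: b(n) = A·(-6)^n - \frac{8}{7}.
Apply b(0) = -3: A - \frac{8}{7} = -3 ⇒ A = - \frac{13}{7}.
So b(n) = - \frac{13 \left(-6\right)^{n}}{7} - \frac{8}{7}.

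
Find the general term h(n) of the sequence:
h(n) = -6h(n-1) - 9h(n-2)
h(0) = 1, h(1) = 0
Characteristic equation: x² + 6x + 9 = 0, which is (x - (-3))².
Repeated root r = -3.
General solution: h(n) = (A + Bn)·(-3)^n.
From h(0) = 1: A = 1.
From h(1) = 0: (A + B)·(-3) = 0 ⇒ B = -1.
So h(n) = \left(1 - n\right) \cdot (-3)^n.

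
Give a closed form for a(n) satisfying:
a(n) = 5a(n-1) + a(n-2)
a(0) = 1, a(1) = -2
Characteristic equation: x² - 5x - 1 = 0.
Discriminant Δ = (5)² + 4·(1) = 29.
Roots r₁,₂ = (5 ± √29)/2, so r₁ = \frac{5}{2} + \frac{\sqrt{29}}{2}, r₂ = \frac{5}{2} - \frac{\sqrt{29}}{2}.
General solution: a(n) = A·r₁^n + B·r₂^n.
From the initial conditions, A + B = 1 and r₁A + r₂B = -2.
Since r₁ - r₂ = √29: A = (-2 - (1)r₂)/√29 = \frac{1}{2} - \frac{9 \sqrt{29}}{58}, and B = 1 - A = \frac{1}{2} + \frac{9 \sqrt{29}}{58}.
So a(n) = \left(\frac{1}{2} - \frac{9 \sqrt{29}}{58}\right)\left(\frac{5}{2} + \frac{\sqrt{29}}{2}\right)^n + \left(\frac{1}{2} + \frac{9 \sqrt{29}}{58}\right)\left(\frac{5}{2} - \frac{\sqrt{29}}{2}\right)^n.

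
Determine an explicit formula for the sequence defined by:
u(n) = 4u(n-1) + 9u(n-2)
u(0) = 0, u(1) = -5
Characteristic equation: x² - 4x - 9 = 0.
Discriminant Δ = (4)² + 4·(9) = 52.
Roots r₁,₂ = (4 ± √52)/2, so r₁ = 2 + \sqrt{13}, r₂ = 2 - \sqrt{13}.
General solution: u(n) = A·r₁^n + B·r₂^n.
From the initial conditions, A + B = 0 and r₁A + r₂B = -5.
Since r₁ - r₂ = √52: A = (-5 - (0)r₂)/√52 = - \frac{5 \sqrt{13}}{26}, and B = 0 - A = \frac{5 \sqrt{13}}{26}.
So u(n) = \left(- \frac{5 \sqrt{13}}{26}\right)\left(2 + \sqrt{13}\right)^n + \left(\frac{5 \sqrt{13}}{26}\right)\left(2 - \sqrt{13}\right)^n.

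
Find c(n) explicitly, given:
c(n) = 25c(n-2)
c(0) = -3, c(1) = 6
Characteristic equation: x² - 25 = 0, which factors as (x - (5))(x - (-5)) = 0.
Roots r₁ = 5, r₂ = -5 (distinct).
General solution: c(n) = A·(5)^n + B·(-5)^n.
From c(0) = -3: A + B = -3.
From c(1) = 6: 5A - 5B = 6.
Solving: A = - \frac{9}{10}, B = - \frac{21}{10}.
So c(n) = - \frac{21 \left(-5\right)^{n}}{10} - \frac{9 \cdot 5^{n}}{10}.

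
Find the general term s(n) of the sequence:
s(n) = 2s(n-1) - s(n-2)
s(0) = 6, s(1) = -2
Characteristic equation: x² - 2x + 1 = 0, which is (x - (1))².
Repeated root r = 1.
General solution: s(n) = (A + Bn)·(1)^n.
From s(0) = 6: A = 6.
From s(1) = -2: (A + B)·(1) = -2 ⇒ B = -8.
So s(n) = \left(6 - 8 n\right) \cdot (1)^n.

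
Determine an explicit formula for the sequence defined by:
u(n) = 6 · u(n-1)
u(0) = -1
Pure geometric recurrence with ratio 6.
By induction u(n) = u(0) · (6)^n = - 6^{n}.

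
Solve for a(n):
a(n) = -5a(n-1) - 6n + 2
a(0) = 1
First-order linear with linear forcing.
Homogeneous solution: a_h(n) = A·(-5)^n.
Try particular a_p(n) = pn + q. Substituting:
  pn + q = -5(p(n-1) + q) - 6n + 2.
Matching the n-coefficient: p = -5p - 6 ⇒ p = -1.
Matching constants: q = 5p - 5q + 2 ⇒ q = - \frac{1}{2}.
General: a(n) = A·(-5)^n - n - \frac{1}{2}.
Apply a(0) = 1: A - \frac{1}{2} = 1 ⇒ A = \frac{3}{2}.
So a(n) = \frac{3 \left(-5\right)^{n}}{2} - n - \frac{1}{2}.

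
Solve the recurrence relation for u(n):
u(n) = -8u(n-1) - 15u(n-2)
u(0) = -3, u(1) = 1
Characteristic equation: x² + 8x + 15 = 0, which factors as (x - (-3))(x - (-5)) = 0.
Roots r₁ = -3, r₂ = -5 (distinct).
General solution: u(n) = A·(-3)^n + B·(-5)^n.
From u(0) = -3: A + B = -3.
From u(1) = 1: -3A - 5B = 1.
Solving: A = -7, B = 4.
So u(n) = - 7 \left(-3\right)^{n} + 4 \left(-5\right)^{n}.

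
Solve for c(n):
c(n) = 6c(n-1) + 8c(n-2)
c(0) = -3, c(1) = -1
Characteristic equation: x² - 6x - 8 = 0.
Discriminant Δ = (6)² + 4·(8) = 68.
Roots r₁,₂ = (6 ± √68)/2, so r₁ = 3 + \sqrt{17}, r₂ = 3 - \sqrt{17}.
General solution: c(n) = A·r₁^n + B·r₂^n.
From the initial conditions, A + B = -3 and r₁A + r₂B = -1.
Since r₁ - r₂ = √68: A = (-1 - (-3)r₂)/√68 = - \frac{3}{2} + \frac{4 \sqrt{17}}{17}, and B = -3 - A = - \frac{3}{2} - \frac{4 \sqrt{17}}{17}.
So c(n) = \left(- \frac{3}{2} + \frac{4 \sqrt{17}}{17}\right)\left(3 + \sqrt{17}\right)^n + \left(- \frac{3}{2} - \frac{4 \sqrt{17}}{17}\right)\left(3 - \sqrt{17}\right)^n.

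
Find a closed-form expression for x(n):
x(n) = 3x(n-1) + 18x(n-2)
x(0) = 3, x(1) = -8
Characteristic equation: x² - 3x - 18 = 0, which factors as (x - (6))(x - (-3)) = 0.
Roots r₁ = 6, r₂ = -3 (distinct).
General solution: x(n) = A·(6)^n + B·(-3)^n.
From x(0) = 3: A + B = 3.
From x(1) = -8: 6A - 3B = -8.
Solving: A = \frac{1}{9}, B = \frac{26}{9}.
So x(n) = \frac{26 \left(-3\right)^{n}}{9} + \frac{6^{n}}{9}.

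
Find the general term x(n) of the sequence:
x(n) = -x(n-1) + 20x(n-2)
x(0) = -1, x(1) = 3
Characteristic equation: x² + x - 20 = 0, which factors as (x - (4))(x - (-5)) = 0.
Roots r₁ = 4, r₂ = -5 (distinct).
General solution: x(n) = A·(4)^n + B·(-5)^n.
From x(0) = -1: A + B = -1.
From x(1) = 3: 4A - 5B = 3.
Solving: A = - \frac{2}{9}, B = - \frac{7}{9}.
So x(n) = - \frac{7 \left(-5\right)^{n}}{9} - \frac{2 \cdot 4^{n}}{9}.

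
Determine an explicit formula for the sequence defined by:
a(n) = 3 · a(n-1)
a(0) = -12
Pure geometric recurrence with ratio 3.
By induction a(n) = a(0) · (3)^n = - 12 \cdot 3^{n}.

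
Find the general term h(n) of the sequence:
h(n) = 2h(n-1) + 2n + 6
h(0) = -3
First-order linear with linear forcing.
Homogeneous solution: h_h(n) = A·(2)^n.
Try particular h_p(n) = pn + q. Substituting:
  pn + q = 2(p(n-1) + q) + 2n + 6.
Matching the n-coefficient: p = 2p + 2 ⇒ p = -2.
Matching constants: q = -2p + 2q + 6 ⇒ q = -10.
General: h(n) = A·(2)^n - 2 n - 10.
Apply h(0) = -3: A - 10 = -3 ⇒ A = 7.
So h(n) = 7 \cdot 2^{n} - 2 n - 10.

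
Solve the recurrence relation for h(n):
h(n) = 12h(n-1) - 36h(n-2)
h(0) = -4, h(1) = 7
Characteristic equation: x² - 12x + 36 = 0, which is (x - (6))².
Repeated root r = 6.
General solution: h(n) = (A + Bn)·(6)^n.
From h(0) = -4: A = -4.
From h(1) = 7: (A + B)·(6) = 7 ⇒ B = \frac{31}{6}.
So h(n) = \left(\frac{31 n}{6} - 4\right) \cdot (6)^n.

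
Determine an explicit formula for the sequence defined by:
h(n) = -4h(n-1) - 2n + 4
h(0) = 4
First-order linear with linear forcing.
Homogeneous solution: h_h(n) = A·(-4)^n.
Try particular h_p(n) = pn + q. Substituting:
  pn + q = -4(p(n-1) + q) - 2n + 4.
Matching the n-coefficient: p = -4p - 2 ⇒ p = - \frac{2}{5}.
Matching constants: q = 4p - 4q + 4 ⇒ q = \frac{12}{25}.
General: h(n) = A·(-4)^n - \frac{2 n}{5} + \frac{12}{25}.
Apply h(0) = 4: A + \frac{12}{25} = 4 ⇒ A = \frac{88}{25}.
So h(n) = \frac{88 \left(-4\right)^{n}}{25} - \frac{2 n}{5} + \frac{12}{25}.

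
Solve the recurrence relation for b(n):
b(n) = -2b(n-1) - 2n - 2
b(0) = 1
First-order linear with linear forcing.
Homogeneous solution: b_h(n) = A·(-2)^n.
Try particular b_p(n) = pn + q. Substituting:
  pn + q = -2(p(n-1) + q) - 2n - 2.
Matching the n-coefficient: p = -2p - 2 ⇒ p = - \frac{2}{3}.
Matching constants: q = 2p - 2q - 2 ⇒ q = - \frac{10}{9}.
General: b(n) = A·(-2)^n - \frac{2 n}{3} - \frac{10}{9}.
Apply b(0) = 1: A - \frac{10}{9} = 1 ⇒ A = \frac{19}{9}.
So b(n) = \frac{19 \left(-2\right)^{n}}{9} - \frac{2 n}{3} - \frac{10}{9}.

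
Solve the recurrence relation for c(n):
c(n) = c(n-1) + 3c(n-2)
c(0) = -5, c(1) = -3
Characteristic equation: x² - x - 3 = 0.
Discriminant Δ = (1)² + 4·(3) = 13.
Roots r₁,₂ = (1 ± √13)/2, so r₁ = \frac{1}{2} + \frac{\sqrt{13}}{2}, r₂ = \frac{1}{2} - \frac{\sqrt{13}}{2}.
General solution: c(n) = A·r₁^n + B·r₂^n.
From the initial conditions, A + B = -5 and r₁A + r₂B = -3.
Since r₁ - r₂ = √13: A = (-3 - (-5)r₂)/√13 = - \frac{5}{2} - \frac{\sqrt{13}}{26}, and B = -5 - A = - \frac{5}{2} + \frac{\sqrt{13}}{26}.
So c(n) = \left(- \frac{5}{2} - \frac{\sqrt{13}}{26}\right)\left(\frac{1}{2} + \frac{\sqrt{13}}{2}\right)^n + \left(- \frac{5}{2} + \frac{\sqrt{13}}{26}\right)\left(\frac{1}{2} - \frac{\sqrt{13}}{2}\right)^n.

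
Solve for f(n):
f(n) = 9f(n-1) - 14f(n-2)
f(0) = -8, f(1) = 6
Characteristic equation: x² - 9x + 14 = 0, which factors as (x - (2))(x - (7)) = 0.
Roots r₁ = 2, r₂ = 7 (distinct).
General solution: f(n) = A·(2)^n + B·(7)^n.
From f(0) = -8: A + B = -8.
From f(1) = 6: 2A + 7B = 6.
Solving: A = - \frac{62}{5}, B = \frac{22}{5}.
So f(n) = - \frac{62 \cdot 2^{n}}{5} + \frac{22 \cdot 7^{n}}{5}.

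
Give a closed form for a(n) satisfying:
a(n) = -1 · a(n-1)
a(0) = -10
Pure geometric recurrence with ratio -1.
By induction a(n) = a(0) · (-1)^n = - 10 \left(-1\right)^{n}.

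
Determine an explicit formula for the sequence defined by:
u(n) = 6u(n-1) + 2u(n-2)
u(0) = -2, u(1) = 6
Characteristic equation: x² - 6x - 2 = 0.
Discriminant Δ = (6)² + 4·(2) = 44.
Roots r₁,₂ = (6 ± √44)/2, so r₁ = 3 + \sqrt{11}, r₂ = 3 - \sqrt{11}.
General solution: u(n) = A·r₁^n + B·r₂^n.
From the initial conditions, A + B = -2 and r₁A + r₂B = 6.
Since r₁ - r₂ = √44: A = (6 - (-2)r₂)/√44 = -1 + \frac{6 \sqrt{11}}{11}, and B = -2 - A = - \frac{6 \sqrt{11}}{11} - 1.
So u(n) = \left(-1 + \frac{6 \sqrt{11}}{11}\right)\left(3 + \sqrt{11}\right)^n + \left(- \frac{6 \sqrt{11}}{11} - 1\right)\left(3 - \sqrt{11}\right)^n.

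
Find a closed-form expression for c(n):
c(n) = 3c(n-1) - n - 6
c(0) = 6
First-order linear with linear forcing.
Homogeneous solution: c_h(n) = A·(3)^n.
Try particular c_p(n) = pn + q. Substituting:
  pn + q = 3(p(n-1) + q) - n - 6.
Matching the n-coefficient: p = 3p - 1 ⇒ p = \frac{1}{2}.
Matching constants: q = -3p + 3q - 6 ⇒ q = \frac{15}{4}.
General: c(n) = A·(3)^n + \frac{n}{2} + \frac{15}{4}.
Apply c(0) = 6: A + \frac{15}{4} = 6 ⇒ A = \frac{9}{4}.
So c(n) = \frac{9 \cdot 3^{n}}{4} + \frac{n}{2} + \frac{15}{4}.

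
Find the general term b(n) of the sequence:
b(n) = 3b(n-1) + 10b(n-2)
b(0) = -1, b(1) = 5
Characteristic equation: x² - 3x - 10 = 0, which factors as (x - (-2))(x - (5)) = 0.
Roots r₁ = -2, r₂ = 5 (distinct).
General solution: b(n) = A·(-2)^n + B·(5)^n.
From b(0) = -1: A + B = -1.
From b(1) = 5: -2A + 5B = 5.
Solving: A = - \frac{10}{7}, B = \frac{3}{7}.
So b(n) = - \frac{10 \left(-2\right)^{n}}{7} + \frac{3 \cdot 5^{n}}{7}.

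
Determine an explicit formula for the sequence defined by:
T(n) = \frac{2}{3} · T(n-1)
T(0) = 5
Pure geometric recurrence with ratio \frac{2}{3}.
By induction T(n) = T(0) · (\frac{2}{3})^n = 5 \left(\frac{2}{3}\right)^{n}.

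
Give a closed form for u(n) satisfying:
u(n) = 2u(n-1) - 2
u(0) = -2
First-order linear non-homogeneous.
Homogeneous solution: u_h(n) = A·(2)^n.
Try constant particular solution u_p = K: K = 2K - 2 ⇒ K = 2.
General: u(n) = A·(2)^n + 2.
Apply u(0) = -2: A + 2 = -2 ⇒ A = -4.
So u(n) = 2 - 4 \cdot 2^{n}.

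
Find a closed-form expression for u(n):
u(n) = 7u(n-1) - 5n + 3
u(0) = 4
First-order linear with linear forcing.
Homogeneous solution: u_h(n) = A·(7)^n.
Try particular u_p(n) = pn + q. Substituting:
  pn + q = 7(p(n-1) + q) - 5n + 3.
Matching the n-coefficient: p = 7p - 5 ⇒ p = \frac{5}{6}.
Matching constants: q = -7p + 7q + 3 ⇒ q = \frac{17}{36}.
General: u(n) = A·(7)^n + \frac{5 n}{6} + \frac{17}{36}.
Apply u(0) = 4: A + \frac{17}{36} = 4 ⇒ A = \frac{127}{36}.
So u(n) = \frac{127 \cdot 7^{n}}{36} + \frac{5 n}{6} + \frac{17}{36}.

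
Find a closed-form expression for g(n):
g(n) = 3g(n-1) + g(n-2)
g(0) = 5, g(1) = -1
Characteristic equation: x² - 3x - 1 = 0.
Discriminant Δ = (3)² + 4·(1) = 13.
Roots r₁,₂ = (3 ± √13)/2, so r₁ = \frac{3}{2} + \frac{\sqrt{13}}{2}, r₂ = \frac{3}{2} - \frac{\sqrt{13}}{2}.
General solution: g(n) = A·r₁^n + B·r₂^n.
From the initial conditions, A + B = 5 and r₁A + r₂B = -1.
Since r₁ - r₂ = √13: A = (-1 - (5)r₂)/√13 = \frac{5}{2} - \frac{17 \sqrt{13}}{26}, and B = 5 - A = \frac{17 \sqrt{13}}{26} + \frac{5}{2}.
So g(n) = \left(\frac{5}{2} - \frac{17 \sqrt{13}}{26}\right)\left(\frac{3}{2} + \frac{\sqrt{13}}{2}\right)^n + \left(\frac{17 \sqrt{13}}{26} + \frac{5}{2}\right)\left(\frac{3}{2} - \frac{\sqrt{13}}{2}\right)^n.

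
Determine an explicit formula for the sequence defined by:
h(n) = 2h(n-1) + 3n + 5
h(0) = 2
First-order linear with linear forcing.
Homogeneous solution: h_h(n) = A·(2)^n.
Try particular h_p(n) = pn + q. Substituting:
  pn + q = 2(p(n-1) + q) + 3n + 5.
Matching the n-coefficient: p = 2p + 3 ⇒ p = -3.
Matching constants: q = -2p + 2q + 5 ⇒ q = -11.
General: h(n) = A·(2)^n - 3 n - 11.
Apply h(0) = 2: A - 11 = 2 ⇒ A = 13.
So h(n) = 13 \cdot 2^{n} - 3 n - 11.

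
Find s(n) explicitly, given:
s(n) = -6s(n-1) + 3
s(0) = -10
First-order linear non-homogeneous.
Homogeneous solution: s_h(n) = A·(-6)^n.
Try constant particular solution s_p = K: K = -6K + 3 ⇒ K = \frac{3}{7}.
General: s(n) = A·(-6)^n + \frac{3}{7}.
Apply s(0) = -10: A + \frac{3}{7} = -10 ⇒ A = - \frac{73}{7}.
So s(n) = \frac{3}{7} - \frac{73 \left(-6\right)^{n}}{7}.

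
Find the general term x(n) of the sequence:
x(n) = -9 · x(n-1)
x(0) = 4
Pure geometric recurrence with ratio -9.
By induction x(n) = x(0) · (-9)^n = 4 \left(-9\right)^{n}.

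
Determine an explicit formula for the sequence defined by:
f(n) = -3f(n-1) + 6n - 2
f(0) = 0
First-order linear with linear forcing.
Homogeneous solution: f_h(n) = A·(-3)^n.
Try particular f_p(n) = pn + q. Substituting:
  pn + q = -3(p(n-1) + q) + 6n - 2.
Matching the n-coefficient: p = -3p + 6 ⇒ p = \frac{3}{2}.
Matching constants: q = 3p - 3q - 2 ⇒ q = \frac{5}{8}.
General: f(n) = A·(-3)^n + \frac{3 n}{2} + \frac{5}{8}.
Apply f(0) = 0: A + \frac{5}{8} = 0 ⇒ A = - \frac{5}{8}.
So f(n) = - \frac{5 \left(-3\right)^{n}}{8} + \frac{3 n}{2} + \frac{5}{8}.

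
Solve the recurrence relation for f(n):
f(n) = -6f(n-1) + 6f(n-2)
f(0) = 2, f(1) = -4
Characteristic equation: x² + 6x - 6 = 0.
Discriminant Δ = (-6)² + 4·(6) = 60.
Roots r₁,₂ = (-6 ± √60)/2, so r₁ = -3 + \sqrt{15}, r₂ = - \sqrt{15} - 3.
General solution: f(n) = A·r₁^n + B·r₂^n.
From the initial conditions, A + B = 2 and r₁A + r₂B = -4.
Since r₁ - r₂ = √60: A = (-4 - (2)r₂)/√60 = \frac{\sqrt{15}}{15} + 1, and B = 2 - A = 1 - \frac{\sqrt{15}}{15}.
So f(n) = \left(\frac{\sqrt{15}}{15} + 1\right)\left(-3 + \sqrt{15}\right)^n + \left(1 - \frac{\sqrt{15}}{15}\right)\left(- \sqrt{15} - 3\right)^n.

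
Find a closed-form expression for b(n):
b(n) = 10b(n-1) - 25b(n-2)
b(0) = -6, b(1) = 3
Characteristic equation: x² - 10x + 25 = 0, which is (x - (5))².
Repeated root r = 5.
General solution: b(n) = (A + Bn)·(5)^n.
From b(0) = -6: A = -6.
From b(1) = 3: (A + B)·(5) = 3 ⇒ B = \frac{33}{5}.
So b(n) = \left(\frac{33 n}{5} - 6\right) \cdot (5)^n.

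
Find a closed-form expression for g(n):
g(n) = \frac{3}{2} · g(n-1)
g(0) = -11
Pure geometric recurrence with ratio \frac{3}{2}.
By induction g(n) = g(0) · (\frac{3}{2})^n = - 11 \left(\frac{3}{2}\right)^{n}.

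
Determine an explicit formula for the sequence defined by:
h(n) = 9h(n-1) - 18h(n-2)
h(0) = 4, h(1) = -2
Characteristic equation: x² - 9x + 18 = 0, which factors as (x - (3))(x - (6)) = 0.
Roots r₁ = 3, r₂ = 6 (distinct).
General solution: h(n) = A·(3)^n + B·(6)^n.
From h(0) = 4: A + B = 4.
From h(1) = -2: 3A + 6B = -2.
Solving: A = \frac{26}{3}, B = - \frac{14}{3}.
So h(n) = \frac{26 \cdot 3^{n}}{3} - \frac{14 \cdot 6^{n}}{3}.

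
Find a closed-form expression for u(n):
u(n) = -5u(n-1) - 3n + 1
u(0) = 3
First-order linear with linear forcing.
Homogeneous solution: u_h(n) = A·(-5)^n.
Try particular u_p(n) = pn + q. Substituting:
  pn + q = -5(p(n-1) + q) - 3n + 1.
Matching the n-coefficient: p = -5p - 3 ⇒ p = - \frac{1}{2}.
Matching constants: q = 5p - 5q + 1 ⇒ q = - \frac{1}{4}.
General: u(n) = A·(-5)^n - \frac{n}{2} - \frac{1}{4}.
Apply u(0) = 3: A - \frac{1}{4} = 3 ⇒ A = \frac{13}{4}.
So u(n) = \frac{13 \left(-5\right)^{n}}{4} - \frac{n}{2} - \frac{1}{4}.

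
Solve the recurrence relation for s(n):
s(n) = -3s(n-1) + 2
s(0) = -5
First-order linear non-homogeneous.
Homogeneous solution: s_h(n) = A·(-3)^n.
Try constant particular solution s_p = K: K = -3K + 2 ⇒ K = \frac{1}{2}.
General: s(n) = A·(-3)^n + \frac{1}{2}.
Apply s(0) = -5: A + \frac{1}{2} = -5 ⇒ A = - \frac{11}{2}.
So s(n) = \frac{1}{2} - \frac{11 \left(-3\right)^{n}}{2}.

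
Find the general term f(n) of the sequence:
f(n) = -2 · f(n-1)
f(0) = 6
Pure geometric recurrence with ratio -2.
By induction f(n) = f(0) · (-2)^n = 6 \left(-2\right)^{n}.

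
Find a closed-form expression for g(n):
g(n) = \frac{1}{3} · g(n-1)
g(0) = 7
Pure geometric recurrence with ratio \frac{1}{3}.
By induction g(n) = g(0) · (\frac{1}{3})^n = 7 \cdot 3^{- n}.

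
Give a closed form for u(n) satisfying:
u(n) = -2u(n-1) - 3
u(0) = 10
First-order linear non-homogeneous.
Homogeneous solution: u_h(n) = A·(-2)^n.
Try constant particular solution u_p = K: K = -2K - 3 ⇒ K = -1.
General: u(n) = A·(-2)^n - 1.
Apply u(0) = 10: A - 1 = 10 ⇒ A = 11.
So u(n) = 11 \left(-2\right)^{n} - 1.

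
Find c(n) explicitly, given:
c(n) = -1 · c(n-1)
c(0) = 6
Pure geometric recurrence with ratio -1.
By induction c(n) = c(0) · (-1)^n = 6 \left(-1\right)^{n}.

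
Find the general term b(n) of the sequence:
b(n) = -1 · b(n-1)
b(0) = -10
Pure geometric recurrence with ratio -1.
By induction b(n) = b(0) · (-1)^n = - 10 \left(-1\right)^{n}.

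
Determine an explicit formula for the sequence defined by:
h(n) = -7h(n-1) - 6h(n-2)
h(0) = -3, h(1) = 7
Characteristic equation: x² + 7x + 6 = 0, which factors as (x - (-1))(x - (-6)) = 0.
Roots r₁ = -1, r₂ = -6 (distinct).
General solution: h(n) = A·(-1)^n + B·(-6)^n.
From h(0) = -3: A + B = -3.
From h(1) = 7: -A - 6B = 7.
Solving: A = - \frac{11}{5}, B = - \frac{4}{5}.
So h(n) = - \frac{11 \left(-1\right)^{n}}{5} - \frac{4 \left(-6\right)^{n}}{5}.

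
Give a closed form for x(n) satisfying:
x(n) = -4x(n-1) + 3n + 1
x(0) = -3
First-order linear with linear forcing.
Homogeneous solution: x_h(n) = A·(-4)^n.
Try particular x_p(n) = pn + q. Substituting:
  pn + q = -4(p(n-1) + q) + 3n + 1.
Matching the n-coefficient: p = -4p + 3 ⇒ p = \frac{3}{5}.
Matching constants: q = 4p - 4q + 1 ⇒ q = \frac{17}{25}.
General: x(n) = A·(-4)^n + \frac{3 n}{5} + \frac{17}{25}.
Apply x(0) = -3: A + \frac{17}{25} = -3 ⇒ A = - \frac{92}{25}.
So x(n) = - \frac{92 \left(-4\right)^{n}}{25} + \frac{3 n}{5} + \frac{17}{25}.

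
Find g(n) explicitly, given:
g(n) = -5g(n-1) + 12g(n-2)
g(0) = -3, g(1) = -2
Characteristic equation: x² + 5x - 12 = 0.
Discriminant Δ = (-5)² + 4·(12) = 73.
Roots r₁,₂ = (-5 ± √73)/2, so r₁ = - \frac{5}{2} + \frac{\sqrt{73}}{2}, r₂ = - \frac{\sqrt{73}}{2} - \frac{5}{2}.
General solution: g(n) = A·r₁^n + B·r₂^n.
From the initial conditions, A + B = -3 and r₁A + r₂B = -2.
Since r₁ - r₂ = √73: A = (-2 - (-3)r₂)/√73 = - \frac{3}{2} - \frac{19 \sqrt{73}}{146}, and B = -3 - A = - \frac{3}{2} + \frac{19 \sqrt{73}}{146}.
So g(n) = \left(- \frac{3}{2} - \frac{19 \sqrt{73}}{146}\right)\left(- \frac{5}{2} + \frac{\sqrt{73}}{2}\right)^n + \left(- \frac{3}{2} + \frac{19 \sqrt{73}}{146}\right)\left(- \frac{\sqrt{73}}{2} - \frac{5}{2}\right)^n.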